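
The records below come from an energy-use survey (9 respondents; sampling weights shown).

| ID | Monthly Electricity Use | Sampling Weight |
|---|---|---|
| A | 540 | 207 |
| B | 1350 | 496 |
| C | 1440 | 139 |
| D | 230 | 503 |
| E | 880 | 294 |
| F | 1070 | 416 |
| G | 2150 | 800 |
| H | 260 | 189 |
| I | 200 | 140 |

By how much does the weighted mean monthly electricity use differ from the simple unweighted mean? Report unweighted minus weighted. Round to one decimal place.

-227.9

Unweighted sum = 540 + 1350 + 1440 + 230 + 880 + 1070 + 2150 + 260 + 200 = 8120
Unweighted mean = 8120 / 9 = 902.22222
Weighted sum = 540×207 + 1350×496 + 1440×139 + 230×503 + 880×294 + 1070×416 + 2150×800 + 260×189 + 200×140
  = 3598210
Sum of weights = 207 + 496 + 139 + 503 + 294 + 416 + 800 + 189 + 140 = 3184
Weighted mean = 3598210 / 3184 = 1130.0911
Difference (unweighted minus weighted) = -227.86886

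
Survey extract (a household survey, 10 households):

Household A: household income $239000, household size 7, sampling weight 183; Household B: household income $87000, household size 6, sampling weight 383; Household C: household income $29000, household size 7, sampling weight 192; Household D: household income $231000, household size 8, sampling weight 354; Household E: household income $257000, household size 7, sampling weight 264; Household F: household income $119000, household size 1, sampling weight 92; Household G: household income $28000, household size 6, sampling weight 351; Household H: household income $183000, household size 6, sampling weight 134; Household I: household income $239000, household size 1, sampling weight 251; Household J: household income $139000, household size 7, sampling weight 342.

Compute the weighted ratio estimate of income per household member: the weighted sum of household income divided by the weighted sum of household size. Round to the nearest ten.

25250

Σ wᵢ·y = 239000×183 + 87000×383 + 29000×192 + 231000×354 + 257000×264 + 119000×92 + 28000×351 + 183000×134 + 239000×251 + 139000×342
  = 43737000 + 33321000 + 5568000 + 81774000 + 67848000 + 10948000 + 9828000 + 24522000 + 59989000 + 47538000 = 385073000
Σ wᵢ·x = 7×183 + 6×383 + 7×192 + 8×354 + 7×264 + 1×92 + 6×351 + 6×134 + 1×251 + 7×342
  = 1281 + 2298 + 1344 + 2832 + 1848 + 92 + 2106 + 804 + 251 + 2394 = 15250
Ratio = 385073000 / 15250 = 25250.689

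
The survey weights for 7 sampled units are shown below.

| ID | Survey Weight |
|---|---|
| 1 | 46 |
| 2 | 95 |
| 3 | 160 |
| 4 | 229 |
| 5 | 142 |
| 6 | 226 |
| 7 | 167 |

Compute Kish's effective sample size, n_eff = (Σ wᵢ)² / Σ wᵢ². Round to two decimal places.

6.02

Σ wᵢ = 1065
Σ wᵢ² = 2116 + 9025 + 25600 + 52441 + 20164 + 51076 + 27889 = 188311
n_eff = 1065² / 188311 = 1134225 / 188311 = 6.0231479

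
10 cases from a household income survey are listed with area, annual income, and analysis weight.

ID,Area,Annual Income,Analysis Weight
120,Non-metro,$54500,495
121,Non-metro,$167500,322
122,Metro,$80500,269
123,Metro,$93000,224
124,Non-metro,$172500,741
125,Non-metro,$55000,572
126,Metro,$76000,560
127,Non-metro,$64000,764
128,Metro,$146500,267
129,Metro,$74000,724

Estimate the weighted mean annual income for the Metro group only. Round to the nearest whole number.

Metro rows: 122, 123, 126, 128, 129
Weighted sum = 80500×269 + 93000×224 + 76000×560 + 146500×267 + 74000×724
  = 21654500 + 20832000 + 42560000 + 39115500 + 53576000 = 177738000
Sum of weights = 2044
Weighted mean = 177738000 / 2044 = 86955.969

86956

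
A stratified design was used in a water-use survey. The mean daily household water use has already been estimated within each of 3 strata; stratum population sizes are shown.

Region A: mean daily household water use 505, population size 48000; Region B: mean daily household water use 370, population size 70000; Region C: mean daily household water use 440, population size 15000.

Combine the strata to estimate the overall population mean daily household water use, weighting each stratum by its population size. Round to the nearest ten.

Σ Nₕ·x̄ₕ = 505×48000 + 370×70000 + 440×15000
  = 56740000
Σ Nₕ = 133000
Overall mean = 56740000 / 133000 = 426.61654

430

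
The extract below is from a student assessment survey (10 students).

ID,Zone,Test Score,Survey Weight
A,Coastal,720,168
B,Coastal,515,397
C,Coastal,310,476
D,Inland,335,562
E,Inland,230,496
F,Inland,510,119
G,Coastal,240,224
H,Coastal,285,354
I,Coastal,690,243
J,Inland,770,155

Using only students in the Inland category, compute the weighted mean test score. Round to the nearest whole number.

362

Inland rows: D, E, F, J
Weighted sum = 335×562 + 230×496 + 510×119 + 770×155
  = 482390
Sum of weights = 562 + 496 + 119 + 155 = 1332
Weighted mean = 482390 / 1332 = 362.15465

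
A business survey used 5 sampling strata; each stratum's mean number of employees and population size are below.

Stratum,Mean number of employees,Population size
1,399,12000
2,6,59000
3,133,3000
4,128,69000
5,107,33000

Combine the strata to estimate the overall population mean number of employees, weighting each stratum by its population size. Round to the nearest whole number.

Σ Nₕ·x̄ₕ = 399×12000 + 6×59000 + 133×3000 + 128×69000 + 107×33000
  = 4788000 + 354000 + 399000 + 8832000 + 3531000 = 17904000
Σ Nₕ = 12000 + 59000 + 3000 + 69000 + 33000 = 176000
Overall mean = 17904000 / 176000 = 101.72727

102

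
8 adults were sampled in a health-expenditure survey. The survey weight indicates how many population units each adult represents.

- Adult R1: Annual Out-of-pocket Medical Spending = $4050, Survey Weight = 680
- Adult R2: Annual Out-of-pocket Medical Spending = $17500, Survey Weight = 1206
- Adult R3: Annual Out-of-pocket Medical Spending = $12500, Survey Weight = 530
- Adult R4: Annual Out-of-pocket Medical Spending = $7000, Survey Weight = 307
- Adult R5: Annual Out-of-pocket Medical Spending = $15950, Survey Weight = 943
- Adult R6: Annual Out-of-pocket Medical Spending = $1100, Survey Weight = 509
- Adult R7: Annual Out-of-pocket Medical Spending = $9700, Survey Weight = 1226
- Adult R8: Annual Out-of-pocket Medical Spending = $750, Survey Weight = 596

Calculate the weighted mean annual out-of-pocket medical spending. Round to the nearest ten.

Weighted sum = 4050×680 + 17500×1206 + 12500×530 + 7000×307 + 15950×943 + 1100×509 + 9700×1226 + 750×596
  = 2754000 + 21105000 + 6625000 + 2149000 + 15040850 + 559900 + 11892200 + 447000 = 60572950
Sum of weights = 680 + 1206 + 530 + 307 + 943 + 509 + 1226 + 596 = 5997
Weighted mean = 60572950 / 5997 = 10100.542

10100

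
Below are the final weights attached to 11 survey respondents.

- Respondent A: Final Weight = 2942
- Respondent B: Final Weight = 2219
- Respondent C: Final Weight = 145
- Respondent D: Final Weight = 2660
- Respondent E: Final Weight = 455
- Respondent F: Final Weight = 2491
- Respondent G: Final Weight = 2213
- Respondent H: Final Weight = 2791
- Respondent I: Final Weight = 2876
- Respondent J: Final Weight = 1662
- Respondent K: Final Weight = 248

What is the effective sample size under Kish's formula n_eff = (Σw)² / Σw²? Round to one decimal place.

8.4

Σ wᵢ = 2942 + 2219 + 145 + 2660 + 455 + 2491 + 2213 + 2791 + 2876 + 1662 + 248 = 20702
Σ wᵢ² = 50870230
n_eff = 20702² / 50870230 = 428572804 / 50870230 = 8.4248254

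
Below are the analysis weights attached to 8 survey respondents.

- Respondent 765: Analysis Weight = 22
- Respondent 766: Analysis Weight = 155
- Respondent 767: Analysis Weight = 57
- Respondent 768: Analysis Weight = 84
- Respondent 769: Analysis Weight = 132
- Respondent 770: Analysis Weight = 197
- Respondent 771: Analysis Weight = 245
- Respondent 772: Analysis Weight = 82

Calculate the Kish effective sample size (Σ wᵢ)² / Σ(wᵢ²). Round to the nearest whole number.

6

Σ wᵢ = 22 + 155 + 57 + 84 + 132 + 197 + 245 + 82 = 974
Σ wᵢ² = 484 + 24025 + 3249 + 7056 + 17424 + 38809 + 60025 + 6724 = 157796
n_eff = 974² / 157796 = 948676 / 157796 = 6.0120409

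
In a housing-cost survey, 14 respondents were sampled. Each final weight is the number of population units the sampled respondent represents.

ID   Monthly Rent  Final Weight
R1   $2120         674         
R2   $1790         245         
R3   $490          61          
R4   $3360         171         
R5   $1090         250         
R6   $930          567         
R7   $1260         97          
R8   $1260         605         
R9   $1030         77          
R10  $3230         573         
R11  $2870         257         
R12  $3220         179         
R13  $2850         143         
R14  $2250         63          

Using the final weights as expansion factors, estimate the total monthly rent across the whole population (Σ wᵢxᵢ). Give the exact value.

7949580

Weighted total = 7949580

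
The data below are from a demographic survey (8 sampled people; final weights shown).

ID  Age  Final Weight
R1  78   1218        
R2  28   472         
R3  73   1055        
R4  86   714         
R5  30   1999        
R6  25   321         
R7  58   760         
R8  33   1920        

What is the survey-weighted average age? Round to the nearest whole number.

Weighted sum = 78×1218 + 28×472 + 73×1055 + 86×714 + 30×1999 + 25×321 + 58×760 + 33×1920
  = 422074
Sum of weights = 1218 + 472 + 1055 + 714 + 1999 + 321 + 760 + 1920 = 8459
Weighted mean = 422074 / 8459 = 49.896442

50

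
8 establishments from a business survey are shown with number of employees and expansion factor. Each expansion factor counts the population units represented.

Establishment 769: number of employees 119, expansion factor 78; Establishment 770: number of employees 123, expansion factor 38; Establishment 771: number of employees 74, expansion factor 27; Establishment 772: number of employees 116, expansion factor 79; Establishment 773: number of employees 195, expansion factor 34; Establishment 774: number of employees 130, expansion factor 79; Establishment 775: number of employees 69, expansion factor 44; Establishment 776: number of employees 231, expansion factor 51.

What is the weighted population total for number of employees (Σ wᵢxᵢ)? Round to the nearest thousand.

Weighted total = 119×78 + 123×38 + 74×27 + 116×79 + 195×34 + 130×79 + 69×44 + 231×51
  = 56835

57000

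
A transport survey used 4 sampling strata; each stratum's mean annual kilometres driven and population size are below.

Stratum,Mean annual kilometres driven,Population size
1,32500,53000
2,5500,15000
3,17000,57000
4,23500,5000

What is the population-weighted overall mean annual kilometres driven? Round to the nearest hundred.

Σ Nₕ·x̄ₕ = 2891500000
Σ Nₕ = 130000
Overall mean = 2891500000 / 130000 = 22242.308

22200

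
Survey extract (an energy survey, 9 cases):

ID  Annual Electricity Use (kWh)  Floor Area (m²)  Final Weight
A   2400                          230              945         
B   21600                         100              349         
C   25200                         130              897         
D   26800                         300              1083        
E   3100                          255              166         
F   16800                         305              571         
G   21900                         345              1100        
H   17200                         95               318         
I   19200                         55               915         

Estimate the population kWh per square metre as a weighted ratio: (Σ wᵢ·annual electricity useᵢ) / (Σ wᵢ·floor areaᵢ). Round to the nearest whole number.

87

Σ wᵢ·y = 2400×945 + 21600×349 + 25200×897 + 26800×1083 + 3100×166 + 16800×571 + 21900×1100 + 17200×318 + 19200×915
  = 2268000 + 7538400 + 22604400 + 29024400 + 514600 + 9592800 + 24090000 + 5469600 + 17568000 = 118670200
Σ wᵢ·x = 230×945 + 100×349 + 130×897 + 300×1083 + 255×166 + 305×571 + 345×1100 + 95×318 + 55×915
  = 217350 + 34900 + 116610 + 324900 + 42330 + 174155 + 379500 + 30210 + 50325 = 1370280
Ratio = 118670200 / 1370280 = 86.602884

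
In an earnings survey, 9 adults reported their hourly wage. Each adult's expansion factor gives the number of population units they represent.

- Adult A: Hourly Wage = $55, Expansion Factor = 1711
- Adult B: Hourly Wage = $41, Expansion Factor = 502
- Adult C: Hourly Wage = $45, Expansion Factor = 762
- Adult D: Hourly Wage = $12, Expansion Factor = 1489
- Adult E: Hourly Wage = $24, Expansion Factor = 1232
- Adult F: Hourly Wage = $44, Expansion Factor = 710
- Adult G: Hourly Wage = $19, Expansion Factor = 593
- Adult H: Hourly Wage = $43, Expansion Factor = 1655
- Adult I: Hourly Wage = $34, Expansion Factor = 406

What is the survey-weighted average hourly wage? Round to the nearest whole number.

Weighted sum = 55×1711 + 41×502 + 45×762 + 12×1489 + 24×1232 + 44×710 + 19×593 + 43×1655 + 34×406
  = 94105 + 20582 + 34290 + 17868 + 29568 + 31240 + 11267 + 71165 + 13804 = 323889
Sum of weights = 1711 + 502 + 762 + 1489 + 1232 + 710 + 593 + 1655 + 406 = 9060
Weighted mean = 323889 / 9060 = 35.749338

36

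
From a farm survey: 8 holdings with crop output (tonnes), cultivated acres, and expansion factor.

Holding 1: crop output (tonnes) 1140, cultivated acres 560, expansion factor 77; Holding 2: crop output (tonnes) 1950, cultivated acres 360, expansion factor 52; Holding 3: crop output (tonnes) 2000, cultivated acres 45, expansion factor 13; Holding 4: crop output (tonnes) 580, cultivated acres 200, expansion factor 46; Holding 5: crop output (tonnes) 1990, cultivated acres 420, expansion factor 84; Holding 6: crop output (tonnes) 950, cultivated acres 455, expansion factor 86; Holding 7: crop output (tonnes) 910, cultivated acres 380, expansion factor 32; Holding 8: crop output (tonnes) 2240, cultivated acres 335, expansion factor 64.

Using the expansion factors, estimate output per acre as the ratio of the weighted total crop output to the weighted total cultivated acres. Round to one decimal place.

Σ wᵢ·y = 1140×77 + 1950×52 + 2000×13 + 580×46 + 1990×84 + 950×86 + 910×32 + 2240×64
  = 87780 + 101400 + 26000 + 26680 + 167160 + 81700 + 29120 + 143360 = 663200
Σ wᵢ·x = 560×77 + 360×52 + 45×13 + 200×46 + 420×84 + 455×86 + 380×32 + 335×64
  = 43120 + 18720 + 585 + 9200 + 35280 + 39130 + 12160 + 21440 = 179635
Ratio = 663200 / 179635 = 3.6919309

3.7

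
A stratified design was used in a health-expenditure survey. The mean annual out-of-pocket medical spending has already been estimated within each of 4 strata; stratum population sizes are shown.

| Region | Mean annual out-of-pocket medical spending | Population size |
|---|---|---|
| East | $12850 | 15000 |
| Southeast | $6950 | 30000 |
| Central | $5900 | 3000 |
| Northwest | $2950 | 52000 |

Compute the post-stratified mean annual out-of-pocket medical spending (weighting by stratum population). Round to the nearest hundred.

Σ Nₕ·x̄ₕ = 572350000
Σ Nₕ = 15000 + 30000 + 3000 + 52000 = 100000
Overall mean = 572350000 / 100000 = 5723.5

5700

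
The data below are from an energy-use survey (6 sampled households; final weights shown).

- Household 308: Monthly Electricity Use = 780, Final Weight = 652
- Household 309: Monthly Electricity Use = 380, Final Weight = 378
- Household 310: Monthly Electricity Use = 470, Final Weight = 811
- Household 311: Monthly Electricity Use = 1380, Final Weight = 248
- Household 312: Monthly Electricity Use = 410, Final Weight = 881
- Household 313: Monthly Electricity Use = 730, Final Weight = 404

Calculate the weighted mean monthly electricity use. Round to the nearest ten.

600

Weighted sum = 780×652 + 380×378 + 470×811 + 1380×248 + 410×881 + 730×404
  = 508560 + 143640 + 381170 + 342240 + 361210 + 294920 = 2031740
Sum of weights = 3374
Weighted mean = 2031740 / 3374 = 602.17546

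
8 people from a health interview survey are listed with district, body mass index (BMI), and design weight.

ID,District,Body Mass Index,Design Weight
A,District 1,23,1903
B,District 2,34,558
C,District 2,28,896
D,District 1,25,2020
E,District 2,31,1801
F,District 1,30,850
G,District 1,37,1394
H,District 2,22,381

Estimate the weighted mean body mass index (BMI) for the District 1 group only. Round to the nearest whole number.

District 1 rows: A, D, F, G
Weighted sum = 23×1903 + 25×2020 + 30×850 + 37×1394
  = 43769 + 50500 + 25500 + 51578 = 171347
Sum of weights = 6167
Weighted mean = 171347 / 6167 = 27.784498

28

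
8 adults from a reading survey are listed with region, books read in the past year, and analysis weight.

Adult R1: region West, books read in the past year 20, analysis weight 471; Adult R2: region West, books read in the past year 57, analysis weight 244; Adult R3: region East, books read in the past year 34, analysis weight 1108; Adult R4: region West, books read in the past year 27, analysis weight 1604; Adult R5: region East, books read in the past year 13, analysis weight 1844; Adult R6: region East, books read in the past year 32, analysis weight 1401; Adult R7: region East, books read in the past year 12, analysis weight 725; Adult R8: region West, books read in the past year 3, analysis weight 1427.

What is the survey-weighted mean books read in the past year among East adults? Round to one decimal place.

East rows: R3, R5, R6, R7
Weighted sum = 34×1108 + 13×1844 + 32×1401 + 12×725
  = 37672 + 23972 + 44832 + 8700 = 115176
Sum of weights = 5078
Weighted mean = 115176 / 5078 = 22.681371

22.7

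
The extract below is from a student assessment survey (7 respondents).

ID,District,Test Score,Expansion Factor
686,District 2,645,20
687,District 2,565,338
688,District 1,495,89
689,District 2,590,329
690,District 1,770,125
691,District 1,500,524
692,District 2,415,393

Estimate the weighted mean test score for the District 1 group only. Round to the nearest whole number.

545

District 1 rows: 688, 690, 691
Weighted sum = 495×89 + 770×125 + 500×524
  = 402305
Sum of weights = 738
Weighted mean = 402305 / 738 = 545.12873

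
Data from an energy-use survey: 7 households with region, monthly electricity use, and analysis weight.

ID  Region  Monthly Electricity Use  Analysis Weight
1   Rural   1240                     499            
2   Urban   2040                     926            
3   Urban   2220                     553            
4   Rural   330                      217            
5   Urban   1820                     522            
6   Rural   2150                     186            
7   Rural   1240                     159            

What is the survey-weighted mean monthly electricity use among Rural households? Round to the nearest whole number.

1213

Rural rows: 1, 4, 6, 7
Weighted sum = 1240×499 + 330×217 + 2150×186 + 1240×159
  = 618760 + 71610 + 399900 + 197160 = 1287430
Sum of weights = 1061
Weighted mean = 1287430 / 1061 = 1213.4119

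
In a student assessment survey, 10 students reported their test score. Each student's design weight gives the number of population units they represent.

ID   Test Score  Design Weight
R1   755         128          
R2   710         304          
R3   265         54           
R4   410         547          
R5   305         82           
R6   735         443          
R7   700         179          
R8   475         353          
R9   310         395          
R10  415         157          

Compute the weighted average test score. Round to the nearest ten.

Weighted sum = 1382255
Sum of weights = 128 + 304 + 54 + 547 + 82 + 443 + 179 + 353 + 395 + 157 = 2642
Weighted mean = 1382255 / 2642 = 523.18509

520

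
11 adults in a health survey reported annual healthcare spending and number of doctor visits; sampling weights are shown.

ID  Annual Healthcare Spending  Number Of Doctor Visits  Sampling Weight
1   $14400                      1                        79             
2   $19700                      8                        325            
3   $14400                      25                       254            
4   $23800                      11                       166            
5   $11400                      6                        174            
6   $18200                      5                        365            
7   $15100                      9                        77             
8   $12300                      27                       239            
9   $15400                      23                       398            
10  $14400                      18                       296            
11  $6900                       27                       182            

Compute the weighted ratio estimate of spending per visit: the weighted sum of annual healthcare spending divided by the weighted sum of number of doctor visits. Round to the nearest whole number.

982

Σ wᵢ·y = 14400×79 + 19700×325 + 14400×254 + 23800×166 + 11400×174 + 18200×365 + 15100×77 + 12300×239 + 15400×398 + 14400×296 + 6900×182
  = 1137600 + 6402500 + 3657600 + 3950800 + 1983600 + 6643000 + 1162700 + 2939700 + 6129200 + 4262400 + 1255800 = 39524900
Σ wᵢ·x = 1×79 + 8×325 + 25×254 + 11×166 + 6×174 + 5×365 + 9×77 + 27×239 + 23×398 + 18×296 + 27×182
  = 79 + 2600 + 6350 + 1826 + 1044 + 1825 + 693 + 6453 + 9154 + 5328 + 4914 = 40266
Ratio = 39524900 / 40266 = 981.59489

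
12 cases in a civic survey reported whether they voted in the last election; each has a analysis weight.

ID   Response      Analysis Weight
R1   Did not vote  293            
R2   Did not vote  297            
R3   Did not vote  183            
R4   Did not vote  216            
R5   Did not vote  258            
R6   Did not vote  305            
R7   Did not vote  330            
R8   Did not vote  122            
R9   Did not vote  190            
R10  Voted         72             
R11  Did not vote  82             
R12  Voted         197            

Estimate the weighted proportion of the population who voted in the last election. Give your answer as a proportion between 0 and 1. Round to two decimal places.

Sum of weights for 'Voted' = 72 + 197 = 269
Total weight = 293 + 297 + 183 + 216 + 258 + 305 + 330 + 122 + 190 + 72 + 82 + 197 = 2545
Weighted proportion = 269 / 2545 = 0.10569745

0.11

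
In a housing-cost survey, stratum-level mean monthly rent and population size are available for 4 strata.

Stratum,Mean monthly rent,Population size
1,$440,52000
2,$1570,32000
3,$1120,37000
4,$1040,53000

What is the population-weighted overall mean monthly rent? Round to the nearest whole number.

975

Σ Nₕ·x̄ₕ = 169680000
Σ Nₕ = 174000
Overall mean = 169680000 / 174000 = 975.17241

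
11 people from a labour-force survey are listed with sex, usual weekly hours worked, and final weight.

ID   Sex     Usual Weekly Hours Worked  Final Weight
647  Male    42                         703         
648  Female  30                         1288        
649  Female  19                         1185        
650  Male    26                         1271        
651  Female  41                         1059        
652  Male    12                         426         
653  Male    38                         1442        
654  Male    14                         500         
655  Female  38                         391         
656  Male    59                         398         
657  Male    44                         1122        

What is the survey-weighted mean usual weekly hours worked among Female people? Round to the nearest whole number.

30

Female rows: 648, 649, 651, 655
Weighted sum = 30×1288 + 19×1185 + 41×1059 + 38×391
  = 38640 + 22515 + 43419 + 14858 = 119432
Sum of weights = 3923
Weighted mean = 119432 / 3923 = 30.444048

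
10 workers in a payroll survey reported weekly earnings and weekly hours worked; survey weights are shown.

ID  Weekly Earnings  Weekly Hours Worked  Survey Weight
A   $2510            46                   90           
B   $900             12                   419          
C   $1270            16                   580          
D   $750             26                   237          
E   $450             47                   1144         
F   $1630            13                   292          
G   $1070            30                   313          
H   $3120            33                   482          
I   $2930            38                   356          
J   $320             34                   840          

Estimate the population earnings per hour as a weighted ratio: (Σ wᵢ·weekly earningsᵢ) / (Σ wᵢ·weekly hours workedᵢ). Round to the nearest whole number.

Σ wᵢ·y = 2510×90 + 900×419 + 1270×580 + 750×237 + 450×1144 + 1630×292 + 1070×313 + 3120×482 + 2930×356 + 320×840
  = 5658740
Σ wᵢ·x = 46×90 + 12×419 + 16×580 + 26×237 + 47×1144 + 13×292 + 30×313 + 33×482 + 38×356 + 34×840
  = 4140 + 5028 + 9280 + 6162 + 53768 + 3796 + 9390 + 15906 + 13528 + 28560 = 149558
Ratio = 5658740 / 149558 = 37.836425

38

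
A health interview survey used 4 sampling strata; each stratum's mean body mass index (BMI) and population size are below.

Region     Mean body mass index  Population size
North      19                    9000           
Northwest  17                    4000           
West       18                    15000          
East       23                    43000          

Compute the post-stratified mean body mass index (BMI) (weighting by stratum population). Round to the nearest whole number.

Σ Nₕ·x̄ₕ = 19×9000 + 17×4000 + 18×15000 + 23×43000
  = 1498000
Σ Nₕ = 9000 + 4000 + 15000 + 43000 = 71000
Overall mean = 1498000 / 71000 = 21.098592

21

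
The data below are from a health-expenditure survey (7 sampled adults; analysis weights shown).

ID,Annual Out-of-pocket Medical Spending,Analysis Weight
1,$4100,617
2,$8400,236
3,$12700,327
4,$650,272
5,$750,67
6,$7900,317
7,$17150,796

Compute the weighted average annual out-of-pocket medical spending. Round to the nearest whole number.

9517

Weighted sum = 4100×617 + 8400×236 + 12700×327 + 650×272 + 750×67 + 7900×317 + 17150×796
  = 2529700 + 1982400 + 4152900 + 176800 + 50250 + 2504300 + 13651400 = 25047750
Sum of weights = 617 + 236 + 327 + 272 + 67 + 317 + 796 = 2632
Weighted mean = 25047750 / 2632 = 9516.6223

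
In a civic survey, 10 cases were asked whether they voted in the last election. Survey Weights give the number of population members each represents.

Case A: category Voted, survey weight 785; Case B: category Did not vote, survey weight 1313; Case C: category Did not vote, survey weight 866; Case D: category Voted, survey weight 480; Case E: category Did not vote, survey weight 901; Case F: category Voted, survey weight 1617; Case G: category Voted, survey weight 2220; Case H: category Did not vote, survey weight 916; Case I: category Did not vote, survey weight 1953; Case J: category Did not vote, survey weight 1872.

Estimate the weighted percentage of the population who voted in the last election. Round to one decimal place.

Sum of weights for 'Voted' = 785 + 480 + 1617 + 2220 = 5102
Total weight = 785 + 1313 + 866 + 480 + 901 + 1617 + 2220 + 916 + 1953 + 1872 = 12923
Weighted proportion = 5102 / 12923 = 0.39479997 → 39.479997%

39.5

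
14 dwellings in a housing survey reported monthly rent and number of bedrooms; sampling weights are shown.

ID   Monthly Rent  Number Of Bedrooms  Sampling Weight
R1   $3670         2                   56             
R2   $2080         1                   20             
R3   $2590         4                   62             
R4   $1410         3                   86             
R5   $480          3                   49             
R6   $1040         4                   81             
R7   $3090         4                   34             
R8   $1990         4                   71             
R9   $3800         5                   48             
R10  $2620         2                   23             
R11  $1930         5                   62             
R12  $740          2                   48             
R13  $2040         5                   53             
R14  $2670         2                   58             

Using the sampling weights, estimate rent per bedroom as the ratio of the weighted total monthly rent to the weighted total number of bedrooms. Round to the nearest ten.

Σ wᵢ·y = 1543890
Σ wᵢ·x = 2602
Ratio = 1543890 / 2602 = 593.34743

590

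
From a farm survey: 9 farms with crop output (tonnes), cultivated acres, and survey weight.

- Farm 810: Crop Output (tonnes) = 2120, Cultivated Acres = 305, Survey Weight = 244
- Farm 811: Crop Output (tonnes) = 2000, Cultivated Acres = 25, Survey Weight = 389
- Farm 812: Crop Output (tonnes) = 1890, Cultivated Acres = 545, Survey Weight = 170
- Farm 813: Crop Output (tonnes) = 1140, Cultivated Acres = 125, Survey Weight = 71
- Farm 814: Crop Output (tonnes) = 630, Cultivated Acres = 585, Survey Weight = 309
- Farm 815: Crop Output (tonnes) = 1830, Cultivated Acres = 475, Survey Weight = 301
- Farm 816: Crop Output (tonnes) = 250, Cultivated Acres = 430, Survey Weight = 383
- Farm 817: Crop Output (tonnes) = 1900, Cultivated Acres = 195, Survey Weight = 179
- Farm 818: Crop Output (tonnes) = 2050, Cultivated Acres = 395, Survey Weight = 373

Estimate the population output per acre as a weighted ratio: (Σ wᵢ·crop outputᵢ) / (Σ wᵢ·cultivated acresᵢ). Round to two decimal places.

Σ wᵢ·y = 2120×244 + 2000×389 + 1890×170 + 1140×71 + 630×309 + 1830×301 + 250×383 + 1900×179 + 2050×373
  = 517280 + 778000 + 321300 + 80940 + 194670 + 550830 + 95750 + 340100 + 764650 = 3643520
Σ wᵢ·x = 305×244 + 25×389 + 545×170 + 125×71 + 585×309 + 475×301 + 430×383 + 195×179 + 395×373
  = 74420 + 9725 + 92650 + 8875 + 180765 + 142975 + 164690 + 34905 + 147335 = 856340
Ratio = 3643520 / 856340 = 4.2547586

4.25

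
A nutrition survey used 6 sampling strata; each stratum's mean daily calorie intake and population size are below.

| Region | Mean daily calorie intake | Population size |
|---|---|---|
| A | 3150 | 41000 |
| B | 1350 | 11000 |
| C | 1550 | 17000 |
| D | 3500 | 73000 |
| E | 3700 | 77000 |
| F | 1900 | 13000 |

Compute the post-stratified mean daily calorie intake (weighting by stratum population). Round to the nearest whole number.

Σ Nₕ·x̄ₕ = 3150×41000 + 1350×11000 + 1550×17000 + 3500×73000 + 3700×77000 + 1900×13000
  = 129150000 + 14850000 + 26350000 + 255500000 + 284900000 + 24700000 = 735450000
Σ Nₕ = 41000 + 11000 + 17000 + 73000 + 77000 + 13000 = 232000
Overall mean = 735450000 / 232000 = 3170.0431

3170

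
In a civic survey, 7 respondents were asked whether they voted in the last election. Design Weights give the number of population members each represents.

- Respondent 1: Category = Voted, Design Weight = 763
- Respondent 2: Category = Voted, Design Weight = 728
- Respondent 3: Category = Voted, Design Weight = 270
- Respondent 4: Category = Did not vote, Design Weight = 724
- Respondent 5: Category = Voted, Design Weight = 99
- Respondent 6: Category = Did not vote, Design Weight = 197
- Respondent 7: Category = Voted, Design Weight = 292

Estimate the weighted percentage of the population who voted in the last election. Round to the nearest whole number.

70

Sum of weights for 'Voted' = 763 + 728 + 270 + 99 + 292 = 2152
Total weight = 763 + 728 + 270 + 724 + 99 + 197 + 292 = 3073
Weighted proportion = 2152 / 3073 = 0.70029287 → 70.029287%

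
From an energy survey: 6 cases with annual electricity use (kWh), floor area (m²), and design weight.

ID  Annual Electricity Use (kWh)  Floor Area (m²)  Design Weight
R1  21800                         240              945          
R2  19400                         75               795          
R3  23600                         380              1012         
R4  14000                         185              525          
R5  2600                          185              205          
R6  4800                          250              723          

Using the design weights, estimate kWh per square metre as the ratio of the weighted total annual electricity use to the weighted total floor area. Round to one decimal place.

Σ wᵢ·y = 21800×945 + 19400×795 + 23600×1012 + 14000×525 + 2600×205 + 4800×723
  = 71260600
Σ wᵢ·x = 240×945 + 75×795 + 380×1012 + 185×525 + 185×205 + 250×723
  = 226800 + 59625 + 384560 + 97125 + 37925 + 180750 = 986785
Ratio = 71260600 / 986785 = 72.21492

72.2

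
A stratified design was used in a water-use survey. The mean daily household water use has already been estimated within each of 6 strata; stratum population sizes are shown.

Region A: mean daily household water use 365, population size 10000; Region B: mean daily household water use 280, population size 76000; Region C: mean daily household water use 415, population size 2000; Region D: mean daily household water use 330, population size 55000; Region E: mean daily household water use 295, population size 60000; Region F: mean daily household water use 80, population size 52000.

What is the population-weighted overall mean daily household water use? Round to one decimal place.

Σ Nₕ·x̄ₕ = 365×10000 + 280×76000 + 415×2000 + 330×55000 + 295×60000 + 80×52000
  = 3650000 + 21280000 + 830000 + 18150000 + 17700000 + 4160000 = 65770000
Σ Nₕ = 255000
Overall mean = 65770000 / 255000 = 257.92157

257.9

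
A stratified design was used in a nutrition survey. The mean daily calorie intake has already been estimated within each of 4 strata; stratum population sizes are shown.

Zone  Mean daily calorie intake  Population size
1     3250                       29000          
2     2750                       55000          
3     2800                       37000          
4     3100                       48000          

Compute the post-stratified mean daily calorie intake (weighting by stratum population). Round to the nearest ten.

Σ Nₕ·x̄ₕ = 3250×29000 + 2750×55000 + 2800×37000 + 3100×48000
  = 497900000
Σ Nₕ = 29000 + 55000 + 37000 + 48000 = 169000
Overall mean = 497900000 / 169000 = 2946.1538

2950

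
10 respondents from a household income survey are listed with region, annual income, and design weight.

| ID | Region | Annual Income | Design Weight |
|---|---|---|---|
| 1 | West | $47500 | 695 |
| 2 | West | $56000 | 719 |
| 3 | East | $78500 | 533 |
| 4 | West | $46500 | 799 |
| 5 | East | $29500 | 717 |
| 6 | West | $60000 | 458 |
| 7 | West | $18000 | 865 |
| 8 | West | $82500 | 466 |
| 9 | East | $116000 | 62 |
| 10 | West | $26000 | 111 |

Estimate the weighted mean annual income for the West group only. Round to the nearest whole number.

47365

West rows: 1, 2, 4, 6, 7, 8, 10
Weighted sum = 47500×695 + 56000×719 + 46500×799 + 60000×458 + 18000×865 + 82500×466 + 26000×111
  = 194811000
Sum of weights = 695 + 719 + 799 + 458 + 865 + 466 + 111 = 4113
Weighted mean = 194811000 / 4113 = 47364.697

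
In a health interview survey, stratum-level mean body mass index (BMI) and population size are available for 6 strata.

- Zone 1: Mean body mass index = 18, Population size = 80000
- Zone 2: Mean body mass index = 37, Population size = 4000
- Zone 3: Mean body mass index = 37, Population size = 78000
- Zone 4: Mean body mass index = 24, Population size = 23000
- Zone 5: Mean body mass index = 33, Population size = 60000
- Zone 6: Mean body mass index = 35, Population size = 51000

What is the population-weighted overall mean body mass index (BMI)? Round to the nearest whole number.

Σ Nₕ·x̄ₕ = 18×80000 + 37×4000 + 37×78000 + 24×23000 + 33×60000 + 35×51000
  = 1440000 + 148000 + 2886000 + 552000 + 1980000 + 1785000 = 8791000
Σ Nₕ = 80000 + 4000 + 78000 + 23000 + 60000 + 51000 = 296000
Overall mean = 8791000 / 296000 = 29.699324

30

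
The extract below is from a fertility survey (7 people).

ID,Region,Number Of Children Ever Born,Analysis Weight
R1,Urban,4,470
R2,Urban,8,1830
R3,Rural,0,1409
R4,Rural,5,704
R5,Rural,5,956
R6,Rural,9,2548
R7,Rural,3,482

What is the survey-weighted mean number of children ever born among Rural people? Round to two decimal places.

5.36

Rural rows: R3, R4, R5, R6, R7
Weighted sum = 0×1409 + 5×704 + 5×956 + 9×2548 + 3×482
  = 0 + 3520 + 4780 + 22932 + 1446 = 32678
Sum of weights = 1409 + 704 + 956 + 2548 + 482 = 6099
Weighted mean = 32678 / 6099 = 5.3579275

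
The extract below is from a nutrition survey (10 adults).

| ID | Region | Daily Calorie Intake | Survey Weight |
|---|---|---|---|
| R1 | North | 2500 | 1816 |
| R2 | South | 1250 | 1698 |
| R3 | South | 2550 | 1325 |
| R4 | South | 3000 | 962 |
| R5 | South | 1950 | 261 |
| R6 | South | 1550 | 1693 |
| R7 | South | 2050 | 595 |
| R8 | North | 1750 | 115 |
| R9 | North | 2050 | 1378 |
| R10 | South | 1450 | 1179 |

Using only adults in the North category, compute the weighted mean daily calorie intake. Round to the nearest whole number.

2287

North rows: R1, R8, R9
Weighted sum = 2500×1816 + 1750×115 + 2050×1378
  = 4540000 + 201250 + 2824900 = 7566150
Sum of weights = 3309
Weighted mean = 7566150 / 3309 = 2286.5367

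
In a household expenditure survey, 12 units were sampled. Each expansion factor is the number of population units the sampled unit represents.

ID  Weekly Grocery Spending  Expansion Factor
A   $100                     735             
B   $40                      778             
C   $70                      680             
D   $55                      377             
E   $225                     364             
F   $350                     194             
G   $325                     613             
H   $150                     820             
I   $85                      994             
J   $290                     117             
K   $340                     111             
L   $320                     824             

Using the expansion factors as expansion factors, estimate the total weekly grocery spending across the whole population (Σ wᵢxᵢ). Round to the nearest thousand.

1065000

Weighted total = 100×735 + 40×778 + 70×680 + 55×377 + 225×364 + 350×194 + 325×613 + 150×820 + 85×994 + 290×117 + 340×111 + 320×824
  = 73500 + 31120 + 47600 + 20735 + 81900 + 67900 + 199225 + 123000 + 84490 + 33930 + 37740 + 263680 = 1064820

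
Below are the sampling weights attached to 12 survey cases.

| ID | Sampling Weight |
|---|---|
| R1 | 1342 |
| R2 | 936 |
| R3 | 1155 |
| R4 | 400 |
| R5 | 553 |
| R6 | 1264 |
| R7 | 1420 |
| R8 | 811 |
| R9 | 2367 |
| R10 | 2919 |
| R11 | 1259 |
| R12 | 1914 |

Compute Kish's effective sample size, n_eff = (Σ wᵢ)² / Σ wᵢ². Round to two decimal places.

9.49

Σ wᵢ = 1342 + 936 + 1155 + 400 + 553 + 1264 + 1420 + 811 + 2367 + 2919 + 1259 + 1914 = 16340
Σ wᵢ² = 28120438
n_eff = 16340² / 28120438 = 266995600 / 28120438 = 9.494717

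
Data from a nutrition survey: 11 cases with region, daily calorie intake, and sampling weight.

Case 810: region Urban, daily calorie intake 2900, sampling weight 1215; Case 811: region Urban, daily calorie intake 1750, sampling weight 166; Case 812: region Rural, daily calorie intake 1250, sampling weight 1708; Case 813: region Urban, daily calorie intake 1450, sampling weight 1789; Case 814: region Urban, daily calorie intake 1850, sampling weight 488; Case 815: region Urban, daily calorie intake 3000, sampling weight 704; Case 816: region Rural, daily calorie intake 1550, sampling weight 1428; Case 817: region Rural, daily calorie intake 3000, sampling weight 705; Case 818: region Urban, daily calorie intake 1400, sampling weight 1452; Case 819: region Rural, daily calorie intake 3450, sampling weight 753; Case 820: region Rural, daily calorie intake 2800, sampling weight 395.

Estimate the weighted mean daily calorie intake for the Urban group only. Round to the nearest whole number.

Urban rows: 810, 811, 813, 814, 815, 818
Weighted sum = 11455650
Sum of weights = 1215 + 166 + 1789 + 488 + 704 + 1452 = 5814
Weighted mean = 11455650 / 5814 = 1970.356

1970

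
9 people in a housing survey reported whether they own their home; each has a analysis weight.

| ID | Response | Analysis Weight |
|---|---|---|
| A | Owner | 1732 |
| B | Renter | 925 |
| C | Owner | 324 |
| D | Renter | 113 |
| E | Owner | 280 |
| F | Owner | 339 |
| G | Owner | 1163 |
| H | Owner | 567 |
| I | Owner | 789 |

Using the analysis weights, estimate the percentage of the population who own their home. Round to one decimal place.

Sum of weights for 'Owner' = 1732 + 324 + 280 + 339 + 1163 + 567 + 789 = 5194
Total weight = 1732 + 925 + 324 + 113 + 280 + 339 + 1163 + 567 + 789 = 6232
Weighted proportion = 5194 / 6232 = 0.83344031 → 83.344031%

83.3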